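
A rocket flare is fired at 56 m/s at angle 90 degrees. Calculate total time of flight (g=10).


Given: v0 = 56 m/s, theta = 90 deg, g = 10 m/s^2
sin(90) = 1
Using T = 2*v0*sin(theta) / g
T = 2*56*1 / 10
T = 112 / 10
T = 56/5 s

56/5 s


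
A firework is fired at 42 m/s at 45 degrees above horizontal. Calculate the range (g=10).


Given: v0 = 42 m/s, theta = 45 deg, g = 10 m/s^2
sin(2*45) = sin(90) = 1
Using R = v0^2 * sin(2*theta) / g
R = 42^2 * 1 / 10
R = 1764 / 10
R = 882/5 m

882/5 m


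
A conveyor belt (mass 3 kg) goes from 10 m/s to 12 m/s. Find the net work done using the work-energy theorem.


Given: m = 3 kg, v0 = 10 m/s, v = 12 m/s
Using W = (1/2)*m*(v^2 - v0^2)
v^2 = 12^2 = 144
v0^2 = 10^2 = 100
v^2 - v0^2 = 144 - 100 = 44
W = (1/2)*3*44 = 66 J

66 J


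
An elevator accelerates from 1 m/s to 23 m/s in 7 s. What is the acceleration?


Given: initial velocity v0 = 1 m/s, final velocity v = 23 m/s, time t = 7 s
Using a = (v - v0) / t
a = (23 - 1) / 7
a = 22 / 7
a = 22/7 m/s^2

22/7 m/s^2


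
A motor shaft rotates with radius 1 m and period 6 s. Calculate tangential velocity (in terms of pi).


Given: radius r = 1 m, period T = 6 s
Using v = 2*pi*r / T
v = 2*pi*1 / 6
v = 2*pi / 6
v = 1/3*pi m/s

1/3*pi m/s


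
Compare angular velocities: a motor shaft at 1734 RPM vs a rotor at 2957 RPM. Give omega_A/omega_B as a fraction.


Given: RPM_A = 1734, RPM_B = 2957
omega = 2*pi*RPM/60, so omega_A/omega_B = RPM_A / RPM_B
omega_A/omega_B = 1734 / 2957
omega_A/omega_B = 1734/2957

1734/2957


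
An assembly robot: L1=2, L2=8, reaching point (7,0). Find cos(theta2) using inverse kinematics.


Given: L1 = 2, L2 = 8, target (x, y) = (7, 0)
Using cos(theta2) = (x^2 + y^2 - L1^2 - L2^2) / (2*L1*L2)
x^2 + y^2 = 7^2 + 0 = 49
L1^2 + L2^2 = 4 + 64 = 68
Numerator = 49 - 68 = -19
Denominator = 2*2*8 = 32
cos(theta2) = -19/32 = -19/32

-19/32


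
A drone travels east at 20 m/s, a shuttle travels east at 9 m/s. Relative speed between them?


Given: v_A = 20 m/s east, v_B = 9 m/s east
Both move in the same direction; relative speed = |v_A - v_B|
|20 - 9| = |11|
= 11 m/s

11 m/s


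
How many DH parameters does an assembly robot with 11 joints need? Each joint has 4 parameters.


Given: 11 joints, 4 DH parameters per joint (d, theta, a, alpha)
Total DH parameters = number_of_joints * 4
Total = 11 * 4
Total = 44

44


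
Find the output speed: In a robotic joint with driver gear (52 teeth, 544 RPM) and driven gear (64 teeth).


Given: N1 = 52 teeth, w1 = 544 RPM, N2 = 64 teeth
Using N1*w1 = N2*w2
w2 = N1*w1 / N2
w2 = 52*544 / 64
w2 = 28288 / 64
w2 = 442 RPM

442 RPM


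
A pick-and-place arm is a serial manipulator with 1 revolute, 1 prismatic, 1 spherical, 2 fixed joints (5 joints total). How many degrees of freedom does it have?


Given: serial robot with 1 revolute, 1 prismatic, 1 spherical, 2 fixed joints
DOF contribution per joint type: revolute=1, prismatic=1, spherical=3, fixed=0
DOF = 1*1 + 1*1 + 1*3 + 2*0
DOF = 5

5


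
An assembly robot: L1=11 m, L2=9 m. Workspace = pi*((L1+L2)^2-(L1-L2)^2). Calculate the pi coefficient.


Given: L1 = 11, L2 = 9
(L1+L2)^2 = (20)^2 = 400
(L1-L2)^2 = (2)^2 = 4
Difference = 400 - 4 = 396
This equals 4*L1*L2 = 4*11*9 = 396
Workspace area = 396*pi

396


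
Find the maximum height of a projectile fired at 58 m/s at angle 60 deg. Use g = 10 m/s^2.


Given: v0 = 58 m/s, theta = 60 deg, g = 10 m/s^2
sin^2(60) = 3/4
Using H = v0^2 * sin^2(theta) / (2*g)
H = 58^2 * 3/4 / (2*10)
H = 3364 * 3/4 / 20
H = 2523 / 20
H = 2523/20 m

2523/20 m


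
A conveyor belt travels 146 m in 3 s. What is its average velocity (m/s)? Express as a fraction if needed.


Given: distance d = 146 m, time t = 3 s
Using v = d / t
v = 146 / 3
v = 146/3 m/s

146/3 m/s


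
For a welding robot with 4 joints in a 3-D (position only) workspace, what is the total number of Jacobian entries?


Given: task space dimension = 3, joints = 4
Jacobian is a 3 x 4 matrix
Total entries = rows * columns
Total = 3 * 4
Total = 12

12


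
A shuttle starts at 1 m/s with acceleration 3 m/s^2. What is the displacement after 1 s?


Given: v0 = 1 m/s, a = 3 m/s^2, t = 1 s
Using s = v0*t + (1/2)*a*t^2
s = 1*1 + (1/2)*3*1^2
s = 1 + (1/2)*3
s = 1 + 3/2
s = 5/2

5/2 m


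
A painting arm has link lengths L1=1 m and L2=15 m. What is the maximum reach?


Given: L1 = 1 m, L2 = 15 m
For a 2-link planar arm, max reach = L1 + L2 (fully extended)
Max reach = 1 + 15
Max reach = 16 m

16 m


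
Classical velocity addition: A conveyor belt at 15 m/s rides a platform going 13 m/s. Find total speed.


Given: object velocity = 15 m/s, platform velocity = 13 m/s (same direction)
Using classical velocity addition: v_total = v_object + v_platform
v_total = 15 + 13
v_total = 28 m/s

28 m/s


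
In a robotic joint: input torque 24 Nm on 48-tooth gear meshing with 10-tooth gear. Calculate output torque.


Given: N1 = 48, N2 = 10, T1 = 24 Nm
Using T2/T1 = N2/N1
T2 = T1 * N2 / N1
T2 = 24 * 10 / 48
T2 = 240 / 48
T2 = 5 Nm

5 Nm


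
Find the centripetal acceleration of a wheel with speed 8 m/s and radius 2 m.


Given: v = 8 m/s, r = 2 m
Using a_c = v^2 / r
a_c = 8^2 / 2
a_c = 64 / 2
a_c = 32 m/s^2

32 m/s^2


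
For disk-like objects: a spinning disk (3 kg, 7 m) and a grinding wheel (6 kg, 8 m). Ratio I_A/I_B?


Given: M1=3 kg, R1=7 m, M2=6 kg, R2=8 m
For a disk: I = (1/2)*M*R^2, so I_A/I_B = (M1*R1^2)/(M2*R2^2)
M1*R1^2 = 3*49 = 147
M2*R2^2 = 6*64 = 384
I_A/I_B = 147/384 = 49/128

49/128


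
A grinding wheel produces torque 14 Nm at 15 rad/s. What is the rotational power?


Given: tau = 14 Nm, omega = 15 rad/s
Using P = tau * omega
P = 14 * 15
P = 210 W

210 W


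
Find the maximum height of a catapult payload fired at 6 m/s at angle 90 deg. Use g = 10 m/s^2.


Given: v0 = 6 m/s, theta = 90 deg, g = 10 m/s^2
sin^2(90) = 1
Using H = v0^2 * sin^2(theta) / (2*g)
H = 6^2 * 1 / (2*10)
H = 36 * 1 / 20
H = 36 / 20
H = 9/5 m

9/5 m


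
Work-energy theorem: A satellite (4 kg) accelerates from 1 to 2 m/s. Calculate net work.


Given: m = 4 kg, v0 = 1 m/s, v = 2 m/s
Using W = (1/2)*m*(v^2 - v0^2)
v^2 = 2^2 = 4
v0^2 = 1^2 = 1
v^2 - v0^2 = 4 - 1 = 3
W = (1/2)*4*3 = 6 J

6 J


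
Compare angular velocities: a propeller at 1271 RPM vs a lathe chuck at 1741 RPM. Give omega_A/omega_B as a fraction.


Given: RPM_A = 1271, RPM_B = 1741
omega = 2*pi*RPM/60, so omega_A/omega_B = RPM_A / RPM_B
omega_A/omega_B = 1271 / 1741
omega_A/omega_B = 1271/1741

1271/1741


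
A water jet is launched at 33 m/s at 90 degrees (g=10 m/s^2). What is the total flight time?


Given: v0 = 33 m/s, theta = 90 deg, g = 10 m/s^2
sin(90) = 1
Using T = 2*v0*sin(theta) / g
T = 2*33*1 / 10
T = 66 / 10
T = 33/5 s

33/5 s


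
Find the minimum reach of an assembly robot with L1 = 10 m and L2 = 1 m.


Given: L1 = 10 m, L2 = 1 m
For a 2-link planar arm, min reach = |L1 - L2| (second link folded back)
Min reach = |10 - 1|
Min reach = 9 m

9 m


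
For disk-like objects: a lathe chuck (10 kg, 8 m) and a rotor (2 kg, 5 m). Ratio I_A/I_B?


Given: M1=10 kg, R1=8 m, M2=2 kg, R2=5 m
For a disk: I = (1/2)*M*R^2, so I_A/I_B = (M1*R1^2)/(M2*R2^2)
M1*R1^2 = 10*64 = 640
M2*R2^2 = 2*25 = 50
I_A/I_B = 640/50 = 64/5

64/5


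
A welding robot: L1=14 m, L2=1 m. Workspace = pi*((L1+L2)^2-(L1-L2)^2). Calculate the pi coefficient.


Given: L1 = 14, L2 = 1
(L1+L2)^2 = (15)^2 = 225
(L1-L2)^2 = (13)^2 = 169
Difference = 225 - 169 = 56
This equals 4*L1*L2 = 4*14*1 = 56
Workspace area = 56*pi

56


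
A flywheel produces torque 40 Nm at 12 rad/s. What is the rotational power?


Given: tau = 40 Nm, omega = 12 rad/s
Using P = tau * omega
P = 40 * 12
P = 480 W

480 W


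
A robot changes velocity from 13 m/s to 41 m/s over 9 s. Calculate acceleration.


Given: initial velocity v0 = 13 m/s, final velocity v = 41 m/s, time t = 9 s
Using a = (v - v0) / t
a = (41 - 13) / 9
a = 28 / 9
a = 28/9 m/s^2

28/9 m/s^2


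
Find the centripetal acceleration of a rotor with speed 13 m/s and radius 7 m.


Given: v = 13 m/s, r = 7 m
Using a_c = v^2 / r
a_c = 13^2 / 7
a_c = 169 / 7
a_c = 169/7 m/s^2

169/7 m/s^2


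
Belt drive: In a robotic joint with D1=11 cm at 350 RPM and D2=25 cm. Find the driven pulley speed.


Given: D1 = 11 cm, w1 = 350 RPM, D2 = 25 cm
Using D1*w1 = D2*w2
w2 = D1*w1 / D2
w2 = 11*350 / 25
w2 = 3850 / 25
w2 = 154 RPM

154 RPM


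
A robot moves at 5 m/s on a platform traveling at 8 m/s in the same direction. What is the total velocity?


Given: object velocity = 5 m/s, platform velocity = 8 m/s (same direction)
Using classical velocity addition: v_total = v_object + v_platform
v_total = 5 + 8
v_total = 13 m/s

13 m/s


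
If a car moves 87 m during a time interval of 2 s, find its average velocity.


Given: distance d = 87 m, time t = 2 s
Using v = d / t
v = 87 / 2
v = 87/2 m/s

87/2 m/s


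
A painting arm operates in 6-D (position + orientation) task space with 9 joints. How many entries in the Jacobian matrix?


Given: task space dimension = 6, joints = 9
Jacobian is a 6 x 9 matrix
Total entries = rows * columns
Total = 6 * 9
Total = 54

54


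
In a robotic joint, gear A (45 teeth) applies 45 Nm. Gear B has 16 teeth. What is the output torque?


Given: N1 = 45, N2 = 16, T1 = 45 Nm
Using T2/T1 = N2/N1
T2 = T1 * N2 / N1
T2 = 45 * 16 / 45
T2 = 720 / 45
T2 = 16 Nm

16 Nm


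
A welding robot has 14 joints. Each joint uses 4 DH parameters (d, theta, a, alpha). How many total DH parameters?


Given: 14 joints, 4 DH parameters per joint (d, theta, a, alpha)
Total DH parameters = number_of_joints * 4
Total = 14 * 4
Total = 56

56


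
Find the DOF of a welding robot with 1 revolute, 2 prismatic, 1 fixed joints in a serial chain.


Given: serial robot with 1 revolute, 2 prismatic, 1 fixed joints
DOF contribution per joint type: revolute=1, prismatic=1, spherical=3, fixed=0
DOF = 1*1 + 2*1 + 1*0
DOF = 3

3


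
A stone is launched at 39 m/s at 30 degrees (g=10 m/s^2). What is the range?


Given: v0 = 39 m/s, theta = 30 deg, g = 10 m/s^2
sin(2*30) = sin(60) = sqrt(3)/2
Using R = v0^2 * sin(2*theta) / g
R = 39^2 * (sqrt(3)/2) / 10
R = 1521 * sqrt(3) / 20
R = 1521/20*sqrt(3) m

1521/20*sqrt(3) m


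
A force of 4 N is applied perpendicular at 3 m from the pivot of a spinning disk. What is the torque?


Given: F = 4 N, r = 3 m, angle = 90 deg (perpendicular)
Using tau = F * r * sin(90)
sin(90) = 1
tau = 4 * 3 * 1
tau = 12 Nm

12 Nm


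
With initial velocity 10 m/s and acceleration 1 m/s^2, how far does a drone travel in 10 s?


Given: v0 = 10 m/s, a = 1 m/s^2, t = 10 s
Using s = v0*t + (1/2)*a*t^2
s = 10*10 + (1/2)*1*10^2
s = 100 + (1/2)*100
s = 100 + 50
s = 150

150 m


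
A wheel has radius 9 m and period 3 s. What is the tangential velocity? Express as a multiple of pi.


Given: radius r = 9 m, period T = 3 s
Using v = 2*pi*r / T
v = 2*pi*9 / 3
v = 18*pi / 3
v = 6*pi m/s

6*pi m/s


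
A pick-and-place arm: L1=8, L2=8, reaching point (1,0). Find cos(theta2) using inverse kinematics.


Given: L1 = 8, L2 = 8, target (x, y) = (1, 0)
Using cos(theta2) = (x^2 + y^2 - L1^2 - L2^2) / (2*L1*L2)
x^2 + y^2 = 1^2 + 0 = 1
L1^2 + L2^2 = 64 + 64 = 128
Numerator = 1 - 128 = -127
Denominator = 2*8*8 = 128
cos(theta2) = -127/128 = -127/128

-127/128


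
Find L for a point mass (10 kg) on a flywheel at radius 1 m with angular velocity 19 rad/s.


Given: m = 10 kg, r = 1 m, omega = 19 rad/s
For a point mass: I = m*r^2
I = 10*1^2 = 10*1 = 10
L = I*omega = 10*19
L = 190 kg*m^2/s

190 kg*m^2/s


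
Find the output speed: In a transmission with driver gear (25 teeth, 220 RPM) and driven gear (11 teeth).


Given: N1 = 25 teeth, w1 = 220 RPM, N2 = 11 teeth
Using N1*w1 = N2*w2
w2 = N1*w1 / N2
w2 = 25*220 / 11
w2 = 5500 / 11
w2 = 500 RPM

500 RPM


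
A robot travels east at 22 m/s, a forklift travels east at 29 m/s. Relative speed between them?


Given: v_A = 22 m/s east, v_B = 29 m/s east
Both move in the same direction; relative speed = |v_A - v_B|
|22 - 29| = |-7|
= 7 m/s

7 m/s


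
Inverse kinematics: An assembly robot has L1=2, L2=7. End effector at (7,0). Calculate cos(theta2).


Given: L1 = 2, L2 = 7, target (x, y) = (7, 0)
Using cos(theta2) = (x^2 + y^2 - L1^2 - L2^2) / (2*L1*L2)
x^2 + y^2 = 7^2 + 0 = 49
L1^2 + L2^2 = 4 + 49 = 53
Numerator = 49 - 53 = -4
Denominator = 2*2*7 = 28
cos(theta2) = -4/28 = -1/7

-1/7


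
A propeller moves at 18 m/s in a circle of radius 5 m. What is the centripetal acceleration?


Given: v = 18 m/s, r = 5 m
Using a_c = v^2 / r
a_c = 18^2 / 5
a_c = 324 / 5
a_c = 324/5 m/s^2

324/5 m/s^2


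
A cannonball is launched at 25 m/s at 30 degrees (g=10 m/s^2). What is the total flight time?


Given: v0 = 25 m/s, theta = 30 deg, g = 10 m/s^2
sin(30) = 1/2
Using T = 2*v0*sin(theta) / g
T = 2*25*1/2 / 10
T = 25 / 10
T = 5/2 s

5/2 s


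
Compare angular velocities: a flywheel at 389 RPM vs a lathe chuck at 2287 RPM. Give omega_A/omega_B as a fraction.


Given: RPM_A = 389, RPM_B = 2287
omega = 2*pi*RPM/60, so omega_A/omega_B = RPM_A / RPM_B
omega_A/omega_B = 389 / 2287
omega_A/omega_B = 389/2287

389/2287


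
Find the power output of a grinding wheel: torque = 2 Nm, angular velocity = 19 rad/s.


Given: tau = 2 Nm, omega = 19 rad/s
Using P = tau * omega
P = 2 * 19
P = 38 W

38 W


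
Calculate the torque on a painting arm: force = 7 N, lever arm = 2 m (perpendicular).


Given: F = 7 N, r = 2 m, angle = 90 deg (perpendicular)
Using tau = F * r * sin(90)
sin(90) = 1
tau = 7 * 2 * 1
tau = 14 Nm

14 Nm


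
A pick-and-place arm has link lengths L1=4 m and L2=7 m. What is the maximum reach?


Given: L1 = 4 m, L2 = 7 m
For a 2-link planar arm, max reach = L1 + L2 (fully extended)
Max reach = 4 + 7
Max reach = 11 m

11 m


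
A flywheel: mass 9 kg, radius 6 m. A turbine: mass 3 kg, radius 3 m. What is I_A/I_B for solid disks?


Given: M1=9 kg, R1=6 m, M2=3 kg, R2=3 m
For a disk: I = (1/2)*M*R^2, so I_A/I_B = (M1*R1^2)/(M2*R2^2)
M1*R1^2 = 9*36 = 324
M2*R2^2 = 3*9 = 27
I_A/I_B = 324/27 = 12

12


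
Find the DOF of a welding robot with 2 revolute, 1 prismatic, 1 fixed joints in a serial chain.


Given: serial robot with 2 revolute, 1 prismatic, 1 fixed joints
DOF contribution per joint type: revolute=1, prismatic=1, spherical=3, fixed=0
DOF = 2*1 + 1*1 + 1*0
DOF = 3

3


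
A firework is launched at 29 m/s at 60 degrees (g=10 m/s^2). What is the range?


Given: v0 = 29 m/s, theta = 60 deg, g = 10 m/s^2
sin(2*60) = sin(120) = sqrt(3)/2
Using R = v0^2 * sin(2*theta) / g
R = 29^2 * (sqrt(3)/2) / 10
R = 841 * sqrt(3) / 20
R = 841/20*sqrt(3) m

841/20*sqrt(3) m


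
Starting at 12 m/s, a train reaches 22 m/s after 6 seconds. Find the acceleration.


Given: initial velocity v0 = 12 m/s, final velocity v = 22 m/s, time t = 6 s
Using a = (v - v0) / t
a = (22 - 12) / 6
a = 10 / 6
a = 5/3 m/s^2

5/3 m/s^2


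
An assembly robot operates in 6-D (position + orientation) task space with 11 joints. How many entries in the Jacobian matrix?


Given: task space dimension = 6, joints = 11
Jacobian is a 6 x 11 matrix
Total entries = rows * columns
Total = 6 * 11
Total = 66

66


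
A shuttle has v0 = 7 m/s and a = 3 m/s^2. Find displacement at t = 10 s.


Given: v0 = 7 m/s, a = 3 m/s^2, t = 10 s
Using s = v0*t + (1/2)*a*t^2
s = 7*10 + (1/2)*3*10^2
s = 70 + (1/2)*300
s = 70 + 150
s = 220

220 m


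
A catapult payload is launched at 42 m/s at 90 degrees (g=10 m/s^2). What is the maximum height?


Given: v0 = 42 m/s, theta = 90 deg, g = 10 m/s^2
sin^2(90) = 1
Using H = v0^2 * sin^2(theta) / (2*g)
H = 42^2 * 1 / (2*10)
H = 1764 * 1 / 20
H = 1764 / 20
H = 441/5 m

441/5 m


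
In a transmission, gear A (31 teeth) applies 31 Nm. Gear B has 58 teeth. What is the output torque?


Given: N1 = 31, N2 = 58, T1 = 31 Nm
Using T2/T1 = N2/N1
T2 = T1 * N2 / N1
T2 = 31 * 58 / 31
T2 = 1798 / 31
T2 = 58 Nm

58 Nm


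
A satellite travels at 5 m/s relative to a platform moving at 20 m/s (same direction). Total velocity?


Given: object velocity = 5 m/s, platform velocity = 20 m/s (same direction)
Using classical velocity addition: v_total = v_object + v_platform
v_total = 5 + 20
v_total = 25 m/s

25 m/s


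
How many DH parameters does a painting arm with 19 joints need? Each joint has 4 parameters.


Given: 19 joints, 4 DH parameters per joint (d, theta, a, alpha)
Total DH parameters = number_of_joints * 4
Total = 19 * 4
Total = 76

76


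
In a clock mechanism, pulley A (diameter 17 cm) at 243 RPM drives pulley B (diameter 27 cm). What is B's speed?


Given: D1 = 17 cm, w1 = 243 RPM, D2 = 27 cm
Using D1*w1 = D2*w2
w2 = D1*w1 / D2
w2 = 17*243 / 27
w2 = 4131 / 27
w2 = 153 RPM

153 RPM


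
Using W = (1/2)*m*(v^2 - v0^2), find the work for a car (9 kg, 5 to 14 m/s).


Given: m = 9 kg, v0 = 5 m/s, v = 14 m/s
Using W = (1/2)*m*(v^2 - v0^2)
v^2 = 14^2 = 196
v0^2 = 5^2 = 25
v^2 - v0^2 = 196 - 25 = 171
W = (1/2)*9*171 = 1539/2 J

1539/2 J


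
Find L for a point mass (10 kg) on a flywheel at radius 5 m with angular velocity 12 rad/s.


Given: m = 10 kg, r = 5 m, omega = 12 rad/s
For a point mass: I = m*r^2
I = 10*5^2 = 10*25 = 250
L = I*omega = 250*12
L = 3000 kg*m^2/s

3000 kg*m^2/s


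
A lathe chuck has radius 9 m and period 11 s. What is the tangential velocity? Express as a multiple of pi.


Given: radius r = 9 m, period T = 11 s
Using v = 2*pi*r / T
v = 2*pi*9 / 11
v = 18*pi / 11
v = 18/11*pi m/s

18/11*pi m/s


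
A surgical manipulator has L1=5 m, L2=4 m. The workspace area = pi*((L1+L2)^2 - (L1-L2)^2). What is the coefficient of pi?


Given: L1 = 5, L2 = 4
(L1+L2)^2 = (9)^2 = 81
(L1-L2)^2 = (1)^2 = 1
Difference = 81 - 1 = 80
This equals 4*L1*L2 = 4*5*4 = 80
Workspace area = 80*pi

80


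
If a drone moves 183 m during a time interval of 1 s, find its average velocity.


Given: distance d = 183 m, time t = 1 s
Using v = d / t
v = 183 / 1
v = 183 m/s

183 m/s


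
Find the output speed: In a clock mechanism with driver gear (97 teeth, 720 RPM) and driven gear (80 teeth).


Given: N1 = 97 teeth, w1 = 720 RPM, N2 = 80 teeth
Using N1*w1 = N2*w2
w2 = N1*w1 / N2
w2 = 97*720 / 80
w2 = 69840 / 80
w2 = 873 RPM

873 RPM


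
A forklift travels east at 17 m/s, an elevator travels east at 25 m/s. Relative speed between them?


Given: v_A = 17 m/s east, v_B = 25 m/s east
Both move in the same direction; relative speed = |v_A - v_B|
|17 - 25| = |-8|
= 8 m/s

8 m/s


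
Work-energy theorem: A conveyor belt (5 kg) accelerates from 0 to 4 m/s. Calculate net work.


Given: m = 5 kg, v0 = 0 m/s, v = 4 m/s
Using W = (1/2)*m*(v^2 - v0^2)
v^2 = 4^2 = 16
v0^2 = 0^2 = 0
v^2 - v0^2 = 16 - 0 = 16
W = (1/2)*5*16 = 40 J

40 J


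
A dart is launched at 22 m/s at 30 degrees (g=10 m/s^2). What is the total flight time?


Given: v0 = 22 m/s, theta = 30 deg, g = 10 m/s^2
sin(30) = 1/2
Using T = 2*v0*sin(theta) / g
T = 2*22*1/2 / 10
T = 22 / 10
T = 11/5 s

11/5 s


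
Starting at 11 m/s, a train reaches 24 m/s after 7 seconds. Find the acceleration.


Given: initial velocity v0 = 11 m/s, final velocity v = 24 m/s, time t = 7 s
Using a = (v - v0) / t
a = (24 - 11) / 7
a = 13 / 7
a = 13/7 m/s^2

13/7 m/s^2


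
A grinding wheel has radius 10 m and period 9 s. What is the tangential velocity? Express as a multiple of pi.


Given: radius r = 10 m, period T = 9 s
Using v = 2*pi*r / T
v = 2*pi*10 / 9
v = 20*pi / 9
v = 20/9*pi m/s

20/9*pi m/s


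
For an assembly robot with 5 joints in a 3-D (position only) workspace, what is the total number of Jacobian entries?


Given: task space dimension = 3, joints = 5
Jacobian is a 3 x 5 matrix
Total entries = rows * columns
Total = 3 * 5
Total = 15

15


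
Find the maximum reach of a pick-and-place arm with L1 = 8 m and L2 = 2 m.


Given: L1 = 8 m, L2 = 2 m
For a 2-link planar arm, max reach = L1 + L2 (fully extended)
Max reach = 8 + 2
Max reach = 10 m

10 m


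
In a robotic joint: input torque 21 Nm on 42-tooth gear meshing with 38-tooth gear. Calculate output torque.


Given: N1 = 42, N2 = 38, T1 = 21 Nm
Using T2/T1 = N2/N1
T2 = T1 * N2 / N1
T2 = 21 * 38 / 42
T2 = 798 / 42
T2 = 19 Nm

19 Nm


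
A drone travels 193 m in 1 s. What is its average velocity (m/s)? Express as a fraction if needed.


Given: distance d = 193 m, time t = 1 s
Using v = d / t
v = 193 / 1
v = 193 m/s

193 m/s


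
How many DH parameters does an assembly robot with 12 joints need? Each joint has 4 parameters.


Given: 12 joints, 4 DH parameters per joint (d, theta, a, alpha)
Total DH parameters = number_of_joints * 4
Total = 12 * 4
Total = 48

48


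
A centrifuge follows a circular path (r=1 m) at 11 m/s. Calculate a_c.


Given: v = 11 m/s, r = 1 m
Using a_c = v^2 / r
a_c = 11^2 / 1
a_c = 121 / 1
a_c = 121 m/s^2

121 m/s^2


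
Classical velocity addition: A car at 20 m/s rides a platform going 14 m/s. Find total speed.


Given: object velocity = 20 m/s, platform velocity = 14 m/s (same direction)
Using classical velocity addition: v_total = v_object + v_platform
v_total = 20 + 14
v_total = 34 m/s

34 m/s


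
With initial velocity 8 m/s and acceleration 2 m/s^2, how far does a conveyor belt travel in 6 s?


Given: v0 = 8 m/s, a = 2 m/s^2, t = 6 s
Using s = v0*t + (1/2)*a*t^2
s = 8*6 + (1/2)*2*6^2
s = 48 + (1/2)*72
s = 48 + 36
s = 84

84 m


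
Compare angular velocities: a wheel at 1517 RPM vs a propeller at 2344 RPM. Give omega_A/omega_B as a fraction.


Given: RPM_A = 1517, RPM_B = 2344
omega = 2*pi*RPM/60, so omega_A/omega_B = RPM_A / RPM_B
omega_A/omega_B = 1517 / 2344
omega_A/omega_B = 1517/2344

1517/2344


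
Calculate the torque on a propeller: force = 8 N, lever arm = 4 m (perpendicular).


Given: F = 8 N, r = 4 m, angle = 90 deg (perpendicular)
Using tau = F * r * sin(90)
sin(90) = 1
tau = 8 * 4 * 1
tau = 32 Nm

32 Nm


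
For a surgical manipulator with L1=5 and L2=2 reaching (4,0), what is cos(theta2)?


Given: L1 = 5, L2 = 2, target (x, y) = (4, 0)
Using cos(theta2) = (x^2 + y^2 - L1^2 - L2^2) / (2*L1*L2)
x^2 + y^2 = 4^2 + 0 = 16
L1^2 + L2^2 = 25 + 4 = 29
Numerator = 16 - 29 = -13
Denominator = 2*5*2 = 20
cos(theta2) = -13/20 = -13/20

-13/20


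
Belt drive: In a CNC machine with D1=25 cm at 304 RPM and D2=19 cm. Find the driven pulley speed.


Given: D1 = 25 cm, w1 = 304 RPM, D2 = 19 cm
Using D1*w1 = D2*w2
w2 = D1*w1 / D2
w2 = 25*304 / 19
w2 = 7600 / 19
w2 = 400 RPM

400 RPM


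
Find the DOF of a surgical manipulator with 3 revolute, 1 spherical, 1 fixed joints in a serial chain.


Given: serial robot with 3 revolute, 1 spherical, 1 fixed joints
DOF contribution per joint type: revolute=1, prismatic=1, spherical=3, fixed=0
DOF = 3*1 + 1*3 + 1*0
DOF = 6

6


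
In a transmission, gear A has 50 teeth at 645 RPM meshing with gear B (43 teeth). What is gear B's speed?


Given: N1 = 50 teeth, w1 = 645 RPM, N2 = 43 teeth
Using N1*w1 = N2*w2
w2 = N1*w1 / N2
w2 = 50*645 / 43
w2 = 32250 / 43
w2 = 750 RPM

750 RPM


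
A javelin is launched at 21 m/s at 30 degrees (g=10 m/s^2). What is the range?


Given: v0 = 21 m/s, theta = 30 deg, g = 10 m/s^2
sin(2*30) = sin(60) = sqrt(3)/2
Using R = v0^2 * sin(2*theta) / g
R = 21^2 * (sqrt(3)/2) / 10
R = 441 * sqrt(3) / 20
R = 441/20*sqrt(3) m

441/20*sqrt(3) m


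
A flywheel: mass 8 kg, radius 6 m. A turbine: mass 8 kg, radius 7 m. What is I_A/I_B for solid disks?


Given: M1=8 kg, R1=6 m, M2=8 kg, R2=7 m
For a disk: I = (1/2)*M*R^2, so I_A/I_B = (M1*R1^2)/(M2*R2^2)
M1*R1^2 = 8*36 = 288
M2*R2^2 = 8*49 = 392
I_A/I_B = 288/392 = 36/49

36/49


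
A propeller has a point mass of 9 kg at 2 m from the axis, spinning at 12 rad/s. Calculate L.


Given: m = 9 kg, r = 2 m, omega = 12 rad/s
For a point mass: I = m*r^2
I = 9*2^2 = 9*4 = 36
L = I*omega = 36*12
L = 432 kg*m^2/s

432 kg*m^2/s


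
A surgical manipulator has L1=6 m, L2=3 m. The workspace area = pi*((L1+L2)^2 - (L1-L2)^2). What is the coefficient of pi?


Given: L1 = 6, L2 = 3
(L1+L2)^2 = (9)^2 = 81
(L1-L2)^2 = (3)^2 = 9
Difference = 81 - 9 = 72
This equals 4*L1*L2 = 4*6*3 = 72
Workspace area = 72*pi

72


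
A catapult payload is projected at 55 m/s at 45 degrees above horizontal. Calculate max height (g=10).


Given: v0 = 55 m/s, theta = 45 deg, g = 10 m/s^2
sin^2(45) = 1/2
Using H = v0^2 * sin^2(theta) / (2*g)
H = 55^2 * 1/2 / (2*10)
H = 3025 * 1/2 / 20
H = 3025/2 / 20
H = 605/8 m

605/8 m


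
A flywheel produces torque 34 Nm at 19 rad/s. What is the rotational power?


Given: tau = 34 Nm, omega = 19 rad/s
Using P = tau * omega
P = 34 * 19
P = 646 W

646 W


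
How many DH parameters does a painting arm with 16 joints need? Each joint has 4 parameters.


Given: 16 joints, 4 DH parameters per joint (d, theta, a, alpha)
Total DH parameters = number_of_joints * 4
Total = 16 * 4
Total = 64

64


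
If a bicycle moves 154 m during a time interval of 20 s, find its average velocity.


Given: distance d = 154 m, time t = 20 s
Using v = d / t
v = 154 / 20
v = 77/10 m/s

77/10 m/s


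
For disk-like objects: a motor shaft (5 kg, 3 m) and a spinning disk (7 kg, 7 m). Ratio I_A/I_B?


Given: M1=5 kg, R1=3 m, M2=7 kg, R2=7 m
For a disk: I = (1/2)*M*R^2, so I_A/I_B = (M1*R1^2)/(M2*R2^2)
M1*R1^2 = 5*9 = 45
M2*R2^2 = 7*49 = 343
I_A/I_B = 45/343 = 45/343

45/343


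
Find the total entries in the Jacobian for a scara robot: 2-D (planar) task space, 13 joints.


Given: task space dimension = 2, joints = 13
Jacobian is a 2 x 13 matrix
Total entries = rows * columns
Total = 2 * 13
Total = 26

26


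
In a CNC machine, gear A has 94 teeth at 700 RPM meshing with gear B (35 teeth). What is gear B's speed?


Given: N1 = 94 teeth, w1 = 700 RPM, N2 = 35 teeth
Using N1*w1 = N2*w2
w2 = N1*w1 / N2
w2 = 94*700 / 35
w2 = 65800 / 35
w2 = 1880 RPM

1880 RPM


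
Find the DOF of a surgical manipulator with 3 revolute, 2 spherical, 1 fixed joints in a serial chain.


Given: serial robot with 3 revolute, 2 spherical, 1 fixed joints
DOF contribution per joint type: revolute=1, prismatic=1, spherical=3, fixed=0
DOF = 3*1 + 2*3 + 1*0
DOF = 9

9


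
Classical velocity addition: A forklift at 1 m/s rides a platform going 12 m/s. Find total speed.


Given: object velocity = 1 m/s, platform velocity = 12 m/s (same direction)
Using classical velocity addition: v_total = v_object + v_platform
v_total = 1 + 12
v_total = 13 m/s

13 m/s


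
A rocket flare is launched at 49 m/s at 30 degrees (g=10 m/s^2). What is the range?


Given: v0 = 49 m/s, theta = 30 deg, g = 10 m/s^2
sin(2*30) = sin(60) = sqrt(3)/2
Using R = v0^2 * sin(2*theta) / g
R = 49^2 * (sqrt(3)/2) / 10
R = 2401 * sqrt(3) / 20
R = 2401/20*sqrt(3) m

2401/20*sqrt(3) m


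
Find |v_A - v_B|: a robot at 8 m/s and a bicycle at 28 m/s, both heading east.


Given: v_A = 8 m/s east, v_B = 28 m/s east
Both move in the same direction; relative speed = |v_A - v_B|
|8 - 28| = |-20|
= 20 m/s

20 m/s


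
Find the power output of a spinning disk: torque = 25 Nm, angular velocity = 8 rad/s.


Given: tau = 25 Nm, omega = 8 rad/s
Using P = tau * omega
P = 25 * 8
P = 200 W

200 W


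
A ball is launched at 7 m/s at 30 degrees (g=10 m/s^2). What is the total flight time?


Given: v0 = 7 m/s, theta = 30 deg, g = 10 m/s^2
sin(30) = 1/2
Using T = 2*v0*sin(theta) / g
T = 2*7*1/2 / 10
T = 7 / 10
T = 7/10 s

7/10 s


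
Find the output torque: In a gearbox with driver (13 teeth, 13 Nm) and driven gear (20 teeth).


Given: N1 = 13, N2 = 20, T1 = 13 Nm
Using T2/T1 = N2/N1
T2 = T1 * N2 / N1
T2 = 13 * 20 / 13
T2 = 260 / 13
T2 = 20 Nm

20 Nm


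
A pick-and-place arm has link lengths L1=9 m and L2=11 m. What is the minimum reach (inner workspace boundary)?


Given: L1 = 9 m, L2 = 11 m
For a 2-link planar arm, min reach = |L1 - L2| (second link folded back)
Min reach = |9 - 11|
Min reach = 2 m

2 m


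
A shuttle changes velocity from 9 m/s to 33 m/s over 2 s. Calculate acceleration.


Given: initial velocity v0 = 9 m/s, final velocity v = 33 m/s, time t = 2 s
Using a = (v - v0) / t
a = (33 - 9) / 2
a = 24 / 2
a = 12 m/s^2

12 m/s^2


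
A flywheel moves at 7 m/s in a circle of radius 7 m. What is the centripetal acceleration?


Given: v = 7 m/s, r = 7 m
Using a_c = v^2 / r
a_c = 7^2 / 7
a_c = 49 / 7
a_c = 7 m/s^2

7 m/s^2


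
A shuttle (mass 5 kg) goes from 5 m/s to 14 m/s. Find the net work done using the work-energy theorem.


Given: m = 5 kg, v0 = 5 m/s, v = 14 m/s
Using W = (1/2)*m*(v^2 - v0^2)
v^2 = 14^2 = 196
v0^2 = 5^2 = 25
v^2 - v0^2 = 196 - 25 = 171
W = (1/2)*5*171 = 855/2 J

855/2 J


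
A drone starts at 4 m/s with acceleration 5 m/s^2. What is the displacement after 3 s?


Given: v0 = 4 m/s, a = 5 m/s^2, t = 3 s
Using s = v0*t + (1/2)*a*t^2
s = 4*3 + (1/2)*5*3^2
s = 12 + (1/2)*45
s = 12 + 45/2
s = 69/2

69/2 m


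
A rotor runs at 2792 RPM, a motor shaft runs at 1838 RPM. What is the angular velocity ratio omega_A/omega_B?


Given: RPM_A = 2792, RPM_B = 1838
omega = 2*pi*RPM/60, so omega_A/omega_B = RPM_A / RPM_B
omega_A/omega_B = 2792 / 1838
omega_A/omega_B = 1396/919

1396/919


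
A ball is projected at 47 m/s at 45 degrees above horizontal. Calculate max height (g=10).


Given: v0 = 47 m/s, theta = 45 deg, g = 10 m/s^2
sin^2(45) = 1/2
Using H = v0^2 * sin^2(theta) / (2*g)
H = 47^2 * 1/2 / (2*10)
H = 2209 * 1/2 / 20
H = 2209/2 / 20
H = 2209/40 m

2209/40 m


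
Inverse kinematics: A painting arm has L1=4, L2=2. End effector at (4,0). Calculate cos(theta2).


Given: L1 = 4, L2 = 2, target (x, y) = (4, 0)
Using cos(theta2) = (x^2 + y^2 - L1^2 - L2^2) / (2*L1*L2)
x^2 + y^2 = 4^2 + 0 = 16
L1^2 + L2^2 = 16 + 4 = 20
Numerator = 16 - 20 = -4
Denominator = 2*4*2 = 16
cos(theta2) = -4/16 = -1/4

-1/4


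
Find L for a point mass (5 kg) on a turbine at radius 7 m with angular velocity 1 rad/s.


Given: m = 5 kg, r = 7 m, omega = 1 rad/s
For a point mass: I = m*r^2
I = 5*7^2 = 5*49 = 245
L = I*omega = 245*1
L = 245 kg*m^2/s

245 kg*m^2/s


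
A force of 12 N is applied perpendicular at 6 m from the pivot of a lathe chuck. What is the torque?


Given: F = 12 N, r = 6 m, angle = 90 deg (perpendicular)
Using tau = F * r * sin(90)
sin(90) = 1
tau = 12 * 6 * 1
tau = 72 Nm

72 Nm


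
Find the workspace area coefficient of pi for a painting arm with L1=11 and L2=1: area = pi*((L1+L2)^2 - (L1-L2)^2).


Given: L1 = 11, L2 = 1
(L1+L2)^2 = (12)^2 = 144
(L1-L2)^2 = (10)^2 = 100
Difference = 144 - 100 = 44
This equals 4*L1*L2 = 4*11*1 = 44
Workspace area = 44*pi

44


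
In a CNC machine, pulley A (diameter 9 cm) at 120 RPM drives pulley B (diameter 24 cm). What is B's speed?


Given: D1 = 9 cm, w1 = 120 RPM, D2 = 24 cm
Using D1*w1 = D2*w2
w2 = D1*w1 / D2
w2 = 9*120 / 24
w2 = 1080 / 24
w2 = 45 RPM

45 RPM


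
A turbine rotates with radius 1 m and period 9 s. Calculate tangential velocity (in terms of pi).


Given: radius r = 1 m, period T = 9 s
Using v = 2*pi*r / T
v = 2*pi*1 / 9
v = 2*pi / 9
v = 2/9*pi m/s

2/9*pi m/s


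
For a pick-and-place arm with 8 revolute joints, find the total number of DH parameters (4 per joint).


Given: 8 joints, 4 DH parameters per joint (d, theta, a, alpha)
Total DH parameters = number_of_joints * 4
Total = 8 * 4
Total = 32

32


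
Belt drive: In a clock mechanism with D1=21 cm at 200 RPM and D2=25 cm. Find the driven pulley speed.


Given: D1 = 21 cm, w1 = 200 RPM, D2 = 25 cm
Using D1*w1 = D2*w2
w2 = D1*w1 / D2
w2 = 21*200 / 25
w2 = 4200 / 25
w2 = 168 RPM

168 RPM


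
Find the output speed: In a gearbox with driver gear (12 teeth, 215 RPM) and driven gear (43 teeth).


Given: N1 = 12 teeth, w1 = 215 RPM, N2 = 43 teeth
Using N1*w1 = N2*w2
w2 = N1*w1 / N2
w2 = 12*215 / 43
w2 = 2580 / 43
w2 = 60 RPM

60 RPM


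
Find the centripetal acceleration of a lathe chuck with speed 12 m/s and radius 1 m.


Given: v = 12 m/s, r = 1 m
Using a_c = v^2 / r
a_c = 12^2 / 1
a_c = 144 / 1
a_c = 144 m/s^2

144 m/s^2


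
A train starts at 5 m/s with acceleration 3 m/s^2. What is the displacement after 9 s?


Given: v0 = 5 m/s, a = 3 m/s^2, t = 9 s
Using s = v0*t + (1/2)*a*t^2
s = 5*9 + (1/2)*3*9^2
s = 45 + (1/2)*243
s = 45 + 243/2
s = 333/2

333/2 m


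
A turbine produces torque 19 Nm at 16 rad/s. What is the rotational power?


Given: tau = 19 Nm, omega = 16 rad/s
Using P = tau * omega
P = 19 * 16
P = 304 W

304 W


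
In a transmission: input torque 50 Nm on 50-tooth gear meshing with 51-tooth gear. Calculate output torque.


Given: N1 = 50, N2 = 51, T1 = 50 Nm
Using T2/T1 = N2/N1
T2 = T1 * N2 / N1
T2 = 50 * 51 / 50
T2 = 2550 / 50
T2 = 51 Nm

51 Nm


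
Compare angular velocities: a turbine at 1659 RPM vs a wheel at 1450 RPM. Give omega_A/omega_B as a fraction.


Given: RPM_A = 1659, RPM_B = 1450
omega = 2*pi*RPM/60, so omega_A/omega_B = RPM_A / RPM_B
omega_A/omega_B = 1659 / 1450
omega_A/omega_B = 1659/1450

1659/1450


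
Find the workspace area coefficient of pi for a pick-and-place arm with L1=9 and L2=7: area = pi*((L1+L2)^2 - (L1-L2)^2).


Given: L1 = 9, L2 = 7
(L1+L2)^2 = (16)^2 = 256
(L1-L2)^2 = (2)^2 = 4
Difference = 256 - 4 = 252
This equals 4*L1*L2 = 4*9*7 = 252
Workspace area = 252*pi

252


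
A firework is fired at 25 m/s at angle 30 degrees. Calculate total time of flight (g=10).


Given: v0 = 25 m/s, theta = 30 deg, g = 10 m/s^2
sin(30) = 1/2
Using T = 2*v0*sin(theta) / g
T = 2*25*1/2 / 10
T = 25 / 10
T = 5/2 s

5/2 s


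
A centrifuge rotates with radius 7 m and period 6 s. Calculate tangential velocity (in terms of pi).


Given: radius r = 7 m, period T = 6 s
Using v = 2*pi*r / T
v = 2*pi*7 / 6
v = 14*pi / 6
v = 7/3*pi m/s

7/3*pi m/s


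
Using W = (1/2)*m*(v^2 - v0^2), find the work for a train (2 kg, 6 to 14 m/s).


Given: m = 2 kg, v0 = 6 m/s, v = 14 m/s
Using W = (1/2)*m*(v^2 - v0^2)
v^2 = 14^2 = 196
v0^2 = 6^2 = 36
v^2 - v0^2 = 196 - 36 = 160
W = (1/2)*2*160 = 160 J

160 J


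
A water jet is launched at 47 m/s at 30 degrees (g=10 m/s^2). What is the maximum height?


Given: v0 = 47 m/s, theta = 30 deg, g = 10 m/s^2
sin^2(30) = 1/4
Using H = v0^2 * sin^2(theta) / (2*g)
H = 47^2 * 1/4 / (2*10)
H = 2209 * 1/4 / 20
H = 2209/4 / 20
H = 2209/80 m

2209/80 m


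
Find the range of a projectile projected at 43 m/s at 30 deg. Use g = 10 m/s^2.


Given: v0 = 43 m/s, theta = 30 deg, g = 10 m/s^2
sin(2*30) = sin(60) = sqrt(3)/2
Using R = v0^2 * sin(2*theta) / g
R = 43^2 * (sqrt(3)/2) / 10
R = 1849 * sqrt(3) / 20
R = 1849/20*sqrt(3) m

1849/20*sqrt(3) m


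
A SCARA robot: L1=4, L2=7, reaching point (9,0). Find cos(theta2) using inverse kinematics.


Given: L1 = 4, L2 = 7, target (x, y) = (9, 0)
Using cos(theta2) = (x^2 + y^2 - L1^2 - L2^2) / (2*L1*L2)
x^2 + y^2 = 9^2 + 0 = 81
L1^2 + L2^2 = 16 + 49 = 65
Numerator = 81 - 65 = 16
Denominator = 2*4*7 = 56
cos(theta2) = 16/56 = 2/7

2/7


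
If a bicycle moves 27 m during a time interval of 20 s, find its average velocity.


Given: distance d = 27 m, time t = 20 s
Using v = d / t
v = 27 / 20
v = 27/20 m/s

27/20 m/s


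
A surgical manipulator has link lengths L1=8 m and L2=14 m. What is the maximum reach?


Given: L1 = 8 m, L2 = 14 m
For a 2-link planar arm, max reach = L1 + L2 (fully extended)
Max reach = 8 + 14
Max reach = 22 m

22 m


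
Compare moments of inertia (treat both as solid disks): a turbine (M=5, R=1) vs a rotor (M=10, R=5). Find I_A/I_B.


Given: M1=5 kg, R1=1 m, M2=10 kg, R2=5 m
For a disk: I = (1/2)*M*R^2, so I_A/I_B = (M1*R1^2)/(M2*R2^2)
M1*R1^2 = 5*1 = 5
M2*R2^2 = 10*25 = 250
I_A/I_B = 5/250 = 1/50

1/50


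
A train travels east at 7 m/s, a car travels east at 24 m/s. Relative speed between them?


Given: v_A = 7 m/s east, v_B = 24 m/s east
Both move in the same direction; relative speed = |v_A - v_B|
|7 - 24| = |-17|
= 17 m/s

17 m/s


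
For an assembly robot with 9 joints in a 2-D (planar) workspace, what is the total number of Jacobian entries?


Given: task space dimension = 2, joints = 9
Jacobian is a 2 x 9 matrix
Total entries = rows * columns
Total = 2 * 9
Total = 18

18


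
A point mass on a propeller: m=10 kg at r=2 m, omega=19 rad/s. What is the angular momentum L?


Given: m = 10 kg, r = 2 m, omega = 19 rad/s
For a point mass: I = m*r^2
I = 10*2^2 = 10*4 = 40
L = I*omega = 40*19
L = 760 kg*m^2/s

760 kg*m^2/s


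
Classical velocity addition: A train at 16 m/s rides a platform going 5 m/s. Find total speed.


Given: object velocity = 16 m/s, platform velocity = 5 m/s (same direction)
Using classical velocity addition: v_total = v_object + v_platform
v_total = 16 + 5
v_total = 21 m/s

21 m/s


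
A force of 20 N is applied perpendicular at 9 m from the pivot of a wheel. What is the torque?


Given: F = 20 N, r = 9 m, angle = 90 deg (perpendicular)
Using tau = F * r * sin(90)
sin(90) = 1
tau = 20 * 9 * 1
tau = 180 Nm

180 Nm


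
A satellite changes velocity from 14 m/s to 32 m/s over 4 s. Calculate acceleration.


Given: initial velocity v0 = 14 m/s, final velocity v = 32 m/s, time t = 4 s
Using a = (v - v0) / t
a = (32 - 14) / 4
a = 18 / 4
a = 9/2 m/s^2

9/2 m/s^2


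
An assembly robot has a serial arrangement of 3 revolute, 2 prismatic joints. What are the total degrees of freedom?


Given: serial robot with 3 revolute, 2 prismatic joints
DOF contribution per joint type: revolute=1, prismatic=1, spherical=3, fixed=0
DOF = 3*1 + 2*1
DOF = 5

5


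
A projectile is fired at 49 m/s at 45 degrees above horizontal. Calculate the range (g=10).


Given: v0 = 49 m/s, theta = 45 deg, g = 10 m/s^2
sin(2*45) = sin(90) = 1
Using R = v0^2 * sin(2*theta) / g
R = 49^2 * 1 / 10
R = 2401 / 10
R = 2401/10 m

2401/10 m


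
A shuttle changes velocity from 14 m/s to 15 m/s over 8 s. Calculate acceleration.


Given: initial velocity v0 = 14 m/s, final velocity v = 15 m/s, time t = 8 s
Using a = (v - v0) / t
a = (15 - 14) / 8
a = 1 / 8
a = 1/8 m/s^2

1/8 m/s^2


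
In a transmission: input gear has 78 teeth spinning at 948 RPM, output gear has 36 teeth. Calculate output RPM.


Given: N1 = 78 teeth, w1 = 948 RPM, N2 = 36 teeth
Using N1*w1 = N2*w2
w2 = N1*w1 / N2
w2 = 78*948 / 36
w2 = 73944 / 36
w2 = 2054 RPM

2054 RPM


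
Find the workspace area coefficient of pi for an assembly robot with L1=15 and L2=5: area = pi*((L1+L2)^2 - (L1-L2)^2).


Given: L1 = 15, L2 = 5
(L1+L2)^2 = (20)^2 = 400
(L1-L2)^2 = (10)^2 = 100
Difference = 400 - 100 = 300
This equals 4*L1*L2 = 4*15*5 = 300
Workspace area = 300*pi

300


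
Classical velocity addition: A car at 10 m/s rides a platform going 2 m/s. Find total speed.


Given: object velocity = 10 m/s, platform velocity = 2 m/s (same direction)
Using classical velocity addition: v_total = v_object + v_platform
v_total = 10 + 2
v_total = 12 m/s

12 m/s


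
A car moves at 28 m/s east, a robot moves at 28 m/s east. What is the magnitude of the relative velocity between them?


Given: v_A = 28 m/s east, v_B = 28 m/s east
Both move in the same direction; relative speed = |v_A - v_B|
|28 - 28| = |0|
= 0 m/s

0 m/s


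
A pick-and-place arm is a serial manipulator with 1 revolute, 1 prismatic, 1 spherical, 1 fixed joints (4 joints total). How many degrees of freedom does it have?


Given: serial robot with 1 revolute, 1 prismatic, 1 spherical, 1 fixed joints
DOF contribution per joint type: revolute=1, prismatic=1, spherical=3, fixed=0
DOF = 1*1 + 1*1 + 1*3 + 1*0
DOF = 5

5


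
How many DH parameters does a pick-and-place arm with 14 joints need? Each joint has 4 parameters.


Given: 14 joints, 4 DH parameters per joint (d, theta, a, alpha)
Total DH parameters = number_of_joints * 4
Total = 14 * 4
Total = 56

56


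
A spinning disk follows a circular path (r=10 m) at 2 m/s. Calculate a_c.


Given: v = 2 m/s, r = 10 m
Using a_c = v^2 / r
a_c = 2^2 / 10
a_c = 4 / 10
a_c = 2/5 m/s^2

2/5 m/s^2
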